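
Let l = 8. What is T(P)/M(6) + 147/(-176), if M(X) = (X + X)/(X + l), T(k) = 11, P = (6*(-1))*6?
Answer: 6335/528 ≈ 11.998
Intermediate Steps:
P = -36 (P = -6*6 = -36)
M(X) = 2*X/(8 + X) (M(X) = (X + X)/(X + 8) = (2*X)/(8 + X) = 2*X/(8 + X))
T(P)/M(6) + 147/(-176) = 11/((2*6/(8 + 6))) + 147/(-176) = 11/((2*6/14)) + 147*(-1/176) = 11/((2*6*(1/14))) - 147/176 = 11/(6/7) - 147/176 = 11*(7/6) - 147/176 = 77/6 - 147/176 = 6335/528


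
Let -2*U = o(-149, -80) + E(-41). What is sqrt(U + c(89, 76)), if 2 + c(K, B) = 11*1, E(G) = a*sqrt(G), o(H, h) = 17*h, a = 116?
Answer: sqrt(689 - 58*I*sqrt(41)) ≈ 27.127 - 6.8453*I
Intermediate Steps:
E(G) = 116*sqrt(G)
c(K, B) = 9 (c(K, B) = -2 + 11*1 = -2 + 11 = 9)
U = 680 - 58*I*sqrt(41) (U = -(17*(-80) + 116*sqrt(-41))/2 = -(-1360 + 116*(I*sqrt(41)))/2 = -(-1360 + 116*I*sqrt(41))/2 = 680 - 58*I*sqrt(41) ≈ 680.0 - 371.38*I)
sqrt(U + c(89, 76)) = sqrt((680 - 58*I*sqrt(41)) + 9) = sqrt(689 - 58*I*sqrt(41))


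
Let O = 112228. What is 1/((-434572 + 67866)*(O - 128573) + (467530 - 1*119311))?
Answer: 1/5994157789 ≈ 1.6683e-10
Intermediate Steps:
1/((-434572 + 67866)*(O - 128573) + (467530 - 1*119311)) = 1/((-434572 + 67866)*(112228 - 128573) + (467530 - 1*119311)) = 1/(-366706*(-16345) + (467530 - 119311)) = 1/(5993809570 + 348219) = 1/5994157789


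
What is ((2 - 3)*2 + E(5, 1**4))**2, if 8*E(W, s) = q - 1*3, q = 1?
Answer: 81/16 ≈ 5.0625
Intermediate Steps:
E(W, s) = -1/4 (E(W, s) = (1 - 1*3)/8 = (1 - 3)/8 = (1/8)*(-2) = -1/4)
((2 - 3)*2 + E(5, 1**4))**2 = ((2 - 3)*2 - 1/4)**2 = (-1*2 - 1/4)**2 = (-2 - 1/4)**2 = (-9/4)**2 = 81/16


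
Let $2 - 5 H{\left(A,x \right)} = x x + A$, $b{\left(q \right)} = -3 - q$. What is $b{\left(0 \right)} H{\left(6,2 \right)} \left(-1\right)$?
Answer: $- \frac{24}{5} \approx -4.8$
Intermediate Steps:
$H{\left(A,x \right)} = \frac{2}{5} - \frac{A}{5} - \frac{x^{2}}{5}$ ($H{\left(A,x \right)} = \frac{2}{5} - \frac{x x + A}{5} = \frac{2}{5} - \frac{x^{2} + A}{5} = \frac{2}{5} - \frac{A + x^{2}}{5} = \frac{2}{5} - \left(\frac{A}{5} + \frac{x^{2}}{5}\right) = \frac{2}{5} - \frac{A}{5} - \frac{x^{2}}{5}$)
$b{\left(0 \right)} H{\left(6,2 \right)} \left(-1\right) = \left(-3 - 0\right) \left(\frac{2}{5} - \frac{6}{5} - \frac{2^{2}}{5}\right) \left(-1\right) = \left(-3 + 0\right) \left(\frac{2}{5} - \frac{6}{5} - \frac{4}{5}\right) \left(-1\right) = - 3 \left(\frac{2}{5} - \frac{6}{5} - \frac{4}{5}\right) \left(-1\right) = \left(-3\right) \left(- \frac{8}{5}\right) \left(-1\right) = \frac{24}{5} \left(-1\right) = - \frac{24}{5}$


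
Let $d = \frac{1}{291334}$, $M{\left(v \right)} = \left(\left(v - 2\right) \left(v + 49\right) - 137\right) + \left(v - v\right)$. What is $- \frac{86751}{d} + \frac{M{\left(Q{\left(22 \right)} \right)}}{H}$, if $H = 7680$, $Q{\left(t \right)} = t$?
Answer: $- \frac{194100601603837}{7680} \approx -2.5273 \cdot 10^{10}$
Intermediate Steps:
$M{\left(v \right)} = -137 + \left(-2 + v\right) \left(49 + v\right)$ ($M{\left(v \right)} = \left(\left(-2 + v\right) \left(49 + v\right) - 137\right) + 0 = \left(-137 + \left(-2 + v\right) \left(49 + v\right)\right) + 0 = -137 + \left(-2 + v\right) \left(49 + v\right)$)
$d = \frac{1}{291334} \approx 3.4325 \cdot 10^{-6}$
$- \frac{86751}{d} + \frac{M{\left(Q{\left(22 \right)} \right)}}{H} = - 86751 \frac{1}{\frac{1}{291334}} + \frac{-235 + 22^{2} + 47 \cdot 22}{7680} = \left(-86751\right) 291334 + \left(-235 + 484 + 1034\right) \frac{1}{7680} = -25273515834 + 1283 \cdot \frac{1}{7680} = -25273515834 + \frac{1283}{7680} = - \frac{194100601603837}{7680}$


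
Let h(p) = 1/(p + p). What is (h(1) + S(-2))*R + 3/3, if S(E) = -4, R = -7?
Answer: 51/2 ≈ 25.500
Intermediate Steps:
h(p) = 1/(2*p)
(h(1) + S(-2))*R + 3/3 = ((½)/1 - 4)*(-7) + 3/3 = ((½)*1 - 4)*(-7) + 3*(⅓) = (½ - 4)*(-7) + 1 = -7/2*(-7) + 1 = 49/2 + 1 = 51/2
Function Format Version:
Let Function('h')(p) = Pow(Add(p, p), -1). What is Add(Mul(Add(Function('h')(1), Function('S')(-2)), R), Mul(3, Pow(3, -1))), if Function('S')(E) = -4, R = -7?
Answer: Rational(51, 2) ≈ 25.500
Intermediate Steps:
Function('h')(p) = Mul(Rational(1, 2), Pow(p, -1)) (Function('h')(p) = Pow(Mul(2, p), -1) = Mul(Rational(1, 2), Pow(p, -1)))
Add(Mul(Add(Function('h')(1), Function('S')(-2)), R), Mul(3, Pow(3, -1))) = Add(Mul(Add(Mul(Rational(1, 2), Pow(1, -1)), -4), -7), Mul(3, Pow(3, -1))) = Add(Mul(Add(Mul(Rational(1, 2), 1), -4), -7), Mul(3, Rational(1, 3))) = Add(Mul(Add(Rational(1, 2), -4), -7), 1) = Add(Mul(Rational(-7, 2), -7), 1) = Add(Rational(49, 2), 1) = Rational(51, 2)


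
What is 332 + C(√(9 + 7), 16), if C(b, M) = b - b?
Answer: 332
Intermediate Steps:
C(b, M) = 0
332 + C(√(9 + 7), 16) = 332 + 0 = 332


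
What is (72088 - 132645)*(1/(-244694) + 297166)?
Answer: -4403386340802071/244694 ≈ -1.7995e+10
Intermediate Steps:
(72088 - 132645)*(1/(-244694) + 297166) = -60557*(-1/244694 + 297166) = -60557*72714737203/244694 = -4403386340802071/244694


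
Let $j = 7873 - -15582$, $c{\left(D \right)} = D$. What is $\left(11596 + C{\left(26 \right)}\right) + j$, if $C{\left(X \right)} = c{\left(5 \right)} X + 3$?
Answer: $35184$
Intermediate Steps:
$C{\left(X \right)} = 3 + 5 X$ ($C{\left(X \right)} = 5 X + 3 = 3 + 5 X$)
$j = 23455$ ($j = 7873 + 15582 = 23455$)
$\left(11596 + C{\left(26 \right)}\right) + j = \left(11596 + \left(3 + 5 \cdot 26\right)\right) + 23455 = \left(11596 + \left(3 + 130\right)\right) + 23455 = \left(11596 + 133\right) + 23455 = 11729 + 23455 = 35184$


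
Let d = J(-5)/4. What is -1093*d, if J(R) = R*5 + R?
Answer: 16395/2 ≈ 8197.5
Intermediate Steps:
J(R) = 6*R (J(R) = 5*R + R = 6*R)
d = -15/2 (d = (6*(-5))/4 = -30*¼ = -15/2 ≈ -7.5000)
-1093*d = -1093*(-15/2) = 16395/2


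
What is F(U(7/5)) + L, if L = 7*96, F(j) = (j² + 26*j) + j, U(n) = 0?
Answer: 672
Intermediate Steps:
F(j) = j² + 27*j
L = 672
F(U(7/5)) + L = 0*(27 + 0) + 672 = 0*27 + 672 = 0 + 672 = 672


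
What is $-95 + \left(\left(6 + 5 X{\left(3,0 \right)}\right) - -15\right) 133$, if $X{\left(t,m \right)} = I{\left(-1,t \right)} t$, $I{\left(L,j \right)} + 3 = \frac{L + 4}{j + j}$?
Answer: $- \frac{4579}{2} \approx -2289.5$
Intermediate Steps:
$I{\left(L,j \right)} = -3 + \frac{4 + L}{2 j}$ ($I{\left(L,j \right)} = -3 + \frac{L + 4}{j + j} = -3 + \frac{4 + L}{2 j}$)
$X{\left(t,m \right)} = \frac{3}{2} - 3 t$ ($X{\left(t,m \right)} = \frac{4 - 1 - 6 t}{2 t} t = \frac{3 - 6 t}{2 t} t = \frac{3}{2} - 3 t$)
$-95 + \left(\left(6 + 5 X{\left(3,0 \right)}\right) - -15\right) 133 = -95 + \left(\left(6 + 5 \left(\frac{3}{2} - 9\right)\right) - -15\right) 133 = -95 + \left(\left(6 + 5 \left(\frac{3}{2} - 9\right)\right) + 15\right) 133 = -95 + \left(\left(6 + 5 \left(- \frac{15}{2}\right)\right) + 15\right) 133 = -95 + \left(\left(6 - \frac{75}{2}\right) + 15\right) 133 = -95 + \left(- \frac{63}{2} + 15\right) 133 = -95 - \frac{4389}{2} = - \frac{4579}{2}$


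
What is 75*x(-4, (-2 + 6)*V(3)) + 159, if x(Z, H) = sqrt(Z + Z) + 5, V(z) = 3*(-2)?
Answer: 534 + 150*I*sqrt(2) ≈ 534.0 + 212.13*I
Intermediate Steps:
V(z) = -6
x(Z, H) = 5 + sqrt(2)*sqrt(Z) (x(Z, H) = sqrt(2*Z) + 5 = sqrt(2)*sqrt(Z) + 5 = 5 + sqrt(2)*sqrt(Z))
75*x(-4, (-2 + 6)*V(3)) + 159 = 75*(5 + sqrt(2)*sqrt(-4)) + 159 = 75*(5 + sqrt(2)*(2*I)) + 159 = 75*(5 + 2*I*sqrt(2)) + 159 = (375 + 150*I*sqrt(2)) + 159 = 534 + 150*I*sqrt(2)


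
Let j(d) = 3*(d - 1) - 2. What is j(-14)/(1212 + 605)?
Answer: -47/1817 ≈ -0.025867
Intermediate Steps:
j(d) = -5 + 3*d (j(d) = 3*(-1 + d) - 2 = (-3 + 3*d) - 2 = -5 + 3*d)
j(-14)/(1212 + 605) = (-5 + 3*(-14))/(1212 + 605) = (-5 - 42)/1817 = (1/1817)*(-47) = -47/1817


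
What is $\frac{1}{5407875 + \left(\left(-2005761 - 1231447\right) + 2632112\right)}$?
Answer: $\frac{1}{4802779} \approx 2.0821 \cdot 10^{-7}$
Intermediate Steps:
$\frac{1}{5407875 + \left(\left(-2005761 - 1231447\right) + 2632112\right)} = \frac{1}{5407875 + \left(-3237208 + 2632112\right)} = \frac{1}{5407875 - 605096} = \frac{1}{4802779}$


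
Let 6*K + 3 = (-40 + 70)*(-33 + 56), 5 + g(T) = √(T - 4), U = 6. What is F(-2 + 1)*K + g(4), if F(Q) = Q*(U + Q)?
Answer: -1155/2 ≈ -577.50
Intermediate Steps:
g(T) = -5 + √(-4 + T) (g(T) = -5 + √(T - 4) = -5 + √(-4 + T))
K = 229/2 (K = -½ + ((-40 + 70)*(-33 + 56))/6 = -½ + (30*23)/6 = -½ + (⅙)*690 = -½ + 115 = 229/2 ≈ 114.50)
F(Q) = Q*(6 + Q)
F(-2 + 1)*K + g(4) = ((-2 + 1)*(6 + (-2 + 1)))*(229/2) + (-5 + √(-4 + 4)) = -(6 - 1)*(229/2) + (-5 + √0) = -1*5*(229/2) + (-5 + 0) = -5*229/2 - 5 = -1145/2 - 5 = -1155/2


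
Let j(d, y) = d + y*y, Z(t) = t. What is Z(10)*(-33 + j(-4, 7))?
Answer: 120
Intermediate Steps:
j(d, y) = d + y²
Z(10)*(-33 + j(-4, 7)) = 10*(-33 + (-4 + 7²)) = 10*(-33 + (-4 + 49)) = 10*(-33 + 45) = 10*12 = 120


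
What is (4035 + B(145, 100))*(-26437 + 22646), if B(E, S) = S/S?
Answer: -15300476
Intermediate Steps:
B(E, S) = 1
(4035 + B(145, 100))*(-26437 + 22646) = (4035 + 1)*(-26437 + 22646) = 4036*(-3791) = -15300476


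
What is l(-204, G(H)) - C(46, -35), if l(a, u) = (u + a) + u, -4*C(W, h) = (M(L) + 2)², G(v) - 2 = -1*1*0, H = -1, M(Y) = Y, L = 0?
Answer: -199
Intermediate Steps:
G(v) = 2 (G(v) = 2 - 1*1*0 = 2 - 1*0 = 2 + 0 = 2)
C(W, h) = -1 (C(W, h) = -(0 + 2)²/4 = -¼*2² = -¼*4 = -1)
l(a, u) = a + 2*u (l(a, u) = (a + u) + u = a + 2*u)
l(-204, G(H)) - C(46, -35) = (-204 + 2*2) - 1*(-1) = (-204 + 4) + 1 = -200 + 1 = -199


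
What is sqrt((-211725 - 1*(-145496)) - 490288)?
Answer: 13*I*sqrt(3293) ≈ 746.0*I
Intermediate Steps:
sqrt((-211725 - 1*(-145496)) - 490288) = sqrt((-211725 + 145496) - 490288) = sqrt(-66229 - 490288) = sqrt(-556517) = 13*I*sqrt(3293)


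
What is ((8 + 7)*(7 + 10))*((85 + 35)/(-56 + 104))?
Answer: 1275/2 ≈ 637.50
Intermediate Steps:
((8 + 7)*(7 + 10))*((85 + 35)/(-56 + 104)) = (15*17)*(120/48) = 255*(120*(1/48)) = 255*(5/2) = 1275/2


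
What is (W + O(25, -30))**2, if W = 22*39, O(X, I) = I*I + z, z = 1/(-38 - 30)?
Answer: 14290528849/4624 ≈ 3.0905e+6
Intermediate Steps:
z = -1/68 (z = 1/(-68) = -1/68 ≈ -0.014706)
O(X, I) = -1/68 + I**2 (O(X, I) = I*I - 1/68 = I**2 - 1/68 = -1/68 + I**2)
W = 858
(W + O(25, -30))**2 = (858 + (-1/68 + (-30)**2))**2 = (858 + (-1/68 + 900))**2 = (858 + 61199/68)**2 = (119543/68)**2 = 14290528849/4624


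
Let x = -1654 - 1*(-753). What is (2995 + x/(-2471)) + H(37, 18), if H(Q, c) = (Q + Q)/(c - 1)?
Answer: 126009136/42007 ≈ 2999.7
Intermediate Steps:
x = -901 (x = -1654 + 753 = -901)
H(Q, c) = 2*Q/(-1 + c) (H(Q, c) = (2*Q)/(-1 + c) = 2*Q/(-1 + c))
(2995 + x/(-2471)) + H(37, 18) = (2995 - 901/(-2471)) + 2*37/(-1 + 18) = (2995 - 901*(-1/2471)) + 2*37/17 = (2995 + 901/2471) + 2*37*(1/17) = 7401546/2471 + 74/17 = 126009136/42007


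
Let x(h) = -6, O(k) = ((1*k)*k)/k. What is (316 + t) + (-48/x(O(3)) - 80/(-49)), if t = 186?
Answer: 25070/49 ≈ 511.63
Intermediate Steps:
O(k) = k (O(k) = (k*k)/k = k**2/k = k)
(316 + t) + (-48/x(O(3)) - 80/(-49)) = (316 + 186) + (-48/(-6) - 80/(-49)) = 502 + (-48*(-1/6) - 80*(-1/49)) = 502 + (8 + 80/49) = 502 + 472/49 = 25070/49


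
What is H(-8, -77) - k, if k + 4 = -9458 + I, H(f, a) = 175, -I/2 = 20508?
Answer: 50653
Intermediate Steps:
I = -41016 (I = -2*20508 = -41016)
k = -50478 (k = -4 + (-9458 - 41016) = -4 - 50474 = -50478)
H(-8, -77) - k = 175 - 1*(-50478) = 175 + 50478 = 50653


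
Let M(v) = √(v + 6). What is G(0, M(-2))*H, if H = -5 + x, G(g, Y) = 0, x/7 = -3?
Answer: 0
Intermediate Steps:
x = -21 (x = 7*(-3) = -21)
M(v) = √(6 + v)
H = -26 (H = -5 - 21 = -26)
G(0, M(-2))*H = 0*(-26) = 0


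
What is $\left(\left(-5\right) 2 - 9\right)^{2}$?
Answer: $361$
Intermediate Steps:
$\left(\left(-5\right) 2 - 9\right)^{2} = \left(-10 - 9\right)^{2} = \left(-19\right)^{2} = 361$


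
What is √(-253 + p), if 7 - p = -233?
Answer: I*√13 ≈ 3.6056*I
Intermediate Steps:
p = 240 (p = 7 - 1*(-233) = 7 + 233 = 240)
√(-253 + p) = √(-253 + 240) = √(-13) = I*√13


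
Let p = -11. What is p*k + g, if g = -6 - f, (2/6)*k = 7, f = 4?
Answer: -241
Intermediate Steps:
k = 21 (k = 3*7 = 21)
g = -10 (g = -6 - 1*4 = -6 - 4 = -10)
p*k + g = -11*21 - 10 = -231 - 10 = -241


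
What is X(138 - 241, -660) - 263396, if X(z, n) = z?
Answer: -263499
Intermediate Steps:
X(138 - 241, -660) - 263396 = (138 - 241) - 263396 = -103 - 263396 = -263499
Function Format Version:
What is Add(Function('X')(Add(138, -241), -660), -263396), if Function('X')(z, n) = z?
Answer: -263499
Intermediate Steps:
Add(Function('X')(Add(138, -241), -660), -263396) = Add(Add(138, -241), -263396) = Add(-103, -263396) = -263499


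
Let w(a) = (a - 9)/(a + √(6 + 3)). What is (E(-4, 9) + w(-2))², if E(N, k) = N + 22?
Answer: 49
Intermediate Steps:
E(N, k) = 22 + N
w(a) = (-9 + a)/(3 + a) (w(a) = (-9 + a)/(a + √9) = (-9 + a)/(a + 3) = (-9 + a)/(3 + a))
(E(-4, 9) + w(-2))² = ((22 - 4) + (-9 - 2)/(3 - 2))² = (18 - 11/1)² = (18 + 1*(-11))² = (18 - 11)² = 7² = 49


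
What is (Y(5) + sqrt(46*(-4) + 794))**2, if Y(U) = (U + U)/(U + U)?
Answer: (1 + sqrt(610))**2 ≈ 660.40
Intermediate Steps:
Y(U) = 1 (Y(U) = (2*U)/((2*U)) = (2*U)*(1/(2*U)) = 1)
(Y(5) + sqrt(46*(-4) + 794))**2 = (1 + sqrt(46*(-4) + 794))**2 = (1 + sqrt(-184 + 794))**2 = (1 + sqrt(610))**2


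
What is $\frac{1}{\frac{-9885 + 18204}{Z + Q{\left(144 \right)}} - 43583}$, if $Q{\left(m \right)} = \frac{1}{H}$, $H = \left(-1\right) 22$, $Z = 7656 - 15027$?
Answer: $- \frac{162163}{7067733047} \approx -2.2944 \cdot 10^{-5}$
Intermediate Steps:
$Z = -7371$ ($Z = 7656 - 15027 = -7371$)
$H = -22$
$Q{\left(m \right)} = - \frac{1}{22}$ ($Q{\left(m \right)} = \frac{1}{-22} = - \frac{1}{22}$)
$\frac{1}{\frac{-9885 + 18204}{Z + Q{\left(144 \right)}} - 43583} = \frac{1}{\frac{-9885 + 18204}{-7371 - \frac{1}{22}} - 43583} = \frac{1}{\frac{8319}{- \frac{162163}{22}} - 43583} = \frac{1}{8319 \left(- \frac{22}{162163}\right) - 43583} = \frac{1}{- \frac{183018}{162163} - 43583} = \frac{1}{- \frac{7067733047}{162163}} = - \frac{162163}{7067733047}$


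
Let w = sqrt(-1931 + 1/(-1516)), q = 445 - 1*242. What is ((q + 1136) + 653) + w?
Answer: 1992 + I*sqrt(1109483463)/758 ≈ 1992.0 + 43.943*I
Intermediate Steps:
q = 203 (q = 445 - 242 = 203)
w = I*sqrt(1109483463)/758 (w = sqrt(-1931 - 1/1516) = sqrt(-2927397/1516) = I*sqrt(1109483463)/758 ≈ 43.943*I)
((q + 1136) + 653) + w = ((203 + 1136) + 653) + I*sqrt(1109483463)/758 = (1339 + 653) + I*sqrt(1109483463)/758 = 1992 + I*sqrt(1109483463)/758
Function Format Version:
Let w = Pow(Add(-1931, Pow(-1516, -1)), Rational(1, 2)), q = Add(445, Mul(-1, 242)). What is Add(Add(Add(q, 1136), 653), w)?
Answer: Add(1992, Mul(Rational(1, 758), I, Pow(1109483463, Rational(1, 2)))) ≈ Add(1992.0, Mul(43.943, I))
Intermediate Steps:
q = 203 (q = Add(445, -242) = 203)
w = Mul(Rational(1, 758), I, Pow(1109483463, Rational(1, 2))) (w = Pow(Add(-1931, Rational(-1, 1516)), Rational(1, 2)) = Pow(Rational(-2927397, 1516), Rational(1, 2)) = Mul(Rational(1, 758), I, Pow(1109483463, Rational(1, 2))) ≈ Mul(43.943, I))
Add(Add(Add(q, 1136), 653), w) = Add(Add(Add(203, 1136), 653), Mul(Rational(1, 758), I, Pow(1109483463, Rational(1, 2)))) = Add(Add(1339, 653), Mul(Rational(1, 758), I, Pow(1109483463, Rational(1, 2)))) = Add(1992, Mul(Rational(1, 758), I, Pow(1109483463, Rational(1, 2))))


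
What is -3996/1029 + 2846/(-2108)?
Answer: -1892017/361522 ≈ -5.2335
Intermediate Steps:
-3996/1029 + 2846/(-2108) = -3996*1/1029 + 2846*(-1/2108) = -1332/343 - 1423/1054 = -1892017/361522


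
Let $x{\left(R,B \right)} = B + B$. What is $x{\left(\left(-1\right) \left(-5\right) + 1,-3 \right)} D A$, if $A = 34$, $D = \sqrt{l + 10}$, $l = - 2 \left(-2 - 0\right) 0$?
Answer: $- 204 \sqrt{10} \approx -645.1$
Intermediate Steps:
$l = 0$ ($l = - 2 \left(-2 + 0\right) 0 = \left(-2\right) \left(-2\right) 0 = 4 \cdot 0 = 0$)
$x{\left(R,B \right)} = 2 B$
$D = \sqrt{10}$ ($D = \sqrt{0 + 10} = \sqrt{10} \approx 3.1623$)
$x{\left(\left(-1\right) \left(-5\right) + 1,-3 \right)} D A = 2 \left(-3\right) \sqrt{10} \cdot 34 = - 6 \sqrt{10} \cdot 34 = - 204 \sqrt{10}$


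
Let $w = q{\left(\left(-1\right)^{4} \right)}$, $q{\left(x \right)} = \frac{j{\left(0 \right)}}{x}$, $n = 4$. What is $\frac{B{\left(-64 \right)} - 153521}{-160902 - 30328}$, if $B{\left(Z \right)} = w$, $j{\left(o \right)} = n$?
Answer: $\frac{11809}{14710} \approx 0.80279$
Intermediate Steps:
$j{\left(o \right)} = 4$
$q{\left(x \right)} = \frac{4}{x}$
$w = 4$ ($w = \frac{4}{\left(-1\right)^{4}} = \frac{4}{1} = 4 \cdot 1 = 4$)
$B{\left(Z \right)} = 4$
$\frac{B{\left(-64 \right)} - 153521}{-160902 - 30328} = \frac{4 - 153521}{-160902 - 30328} = - \frac{153517}{-191230} = \left(-153517\right) \left(- \frac{1}{191230}\right) = \frac{11809}{14710}$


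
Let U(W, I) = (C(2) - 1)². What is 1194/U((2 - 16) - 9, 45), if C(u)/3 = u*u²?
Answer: 1194/529 ≈ 2.2571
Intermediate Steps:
C(u) = 3*u³ (C(u) = 3*(u*u²) = 3*u³)
U(W, I) = 529 (U(W, I) = (3*2³ - 1)² = (3*8 - 1)² = (24 - 1)² = 23² = 529)
1194/U((2 - 16) - 9, 45) = 1194/529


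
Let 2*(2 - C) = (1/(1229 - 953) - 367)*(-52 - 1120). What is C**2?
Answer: 880782912372169/19044 ≈ 4.6250e+10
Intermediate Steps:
C = -29677987/138 (C = 2 - (1/(1229 - 953) - 367)*(-52 - 1120)/2 = 2 - (1/276 - 367)*(-1172)/2 = 2 - (-101291)*(-1172)/552 = 2 - 1/2*29678263/69 = 2 - 29678263/138 = -29677987/138 ≈ -2.1506e+5)
C**2 = (-29677987/138)**2 = 880782912372169/19044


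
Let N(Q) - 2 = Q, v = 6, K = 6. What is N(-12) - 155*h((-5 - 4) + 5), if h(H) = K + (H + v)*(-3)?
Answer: -10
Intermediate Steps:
N(Q) = 2 + Q
h(H) = -12 - 3*H (h(H) = 6 + (H + 6)*(-3) = 6 + (6 + H)*(-3) = 6 + (-18 - 3*H) = -12 - 3*H)
N(-12) - 155*h((-5 - 4) + 5) = (2 - 12) - 155*(-12 - 3*((-5 - 4) + 5)) = -10 - 155*(-12 - 3*(-9 + 5)) = -10 - 155*(-12 - 3*(-4)) = -10 - 155*(-12 + 12) = -10 - 155*0 = -10 + 0 = -10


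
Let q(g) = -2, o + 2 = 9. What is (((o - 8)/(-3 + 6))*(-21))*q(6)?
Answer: -14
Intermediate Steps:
o = 7 (o = -2 + 9 = 7)
(((o - 8)/(-3 + 6))*(-21))*q(6) = (((7 - 8)/(-3 + 6))*(-21))*(-2) = (-1/3*(-21))*(-2) = (-1*⅓*(-21))*(-2) = -⅓*(-21)*(-2) = 7*(-2) = -14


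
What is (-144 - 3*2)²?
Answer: 22500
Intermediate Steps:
(-144 - 3*2)² = (-144 - 6)² = (-150)² = 22500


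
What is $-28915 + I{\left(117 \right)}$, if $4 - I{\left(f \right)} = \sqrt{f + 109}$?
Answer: $-28911 - \sqrt{226} \approx -28926.0$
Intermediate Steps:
$I{\left(f \right)} = 4 - \sqrt{109 + f}$ ($I{\left(f \right)} = 4 - \sqrt{f + 109} = 4 - \sqrt{109 + f}$)
$-28915 + I{\left(117 \right)} = -28915 + \left(4 - \sqrt{109 + 117}\right) = -28915 + \left(4 - \sqrt{226}\right) = -28911 - \sqrt{226}$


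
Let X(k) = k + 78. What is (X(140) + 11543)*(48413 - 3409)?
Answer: 529292044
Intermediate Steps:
X(k) = 78 + k
(X(140) + 11543)*(48413 - 3409) = ((78 + 140) + 11543)*(48413 - 3409) = (218 + 11543)*45004 = 11761*45004 = 529292044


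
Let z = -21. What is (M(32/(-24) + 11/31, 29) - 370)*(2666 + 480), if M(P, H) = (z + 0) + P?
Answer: -114684284/93 ≈ -1.2332e+6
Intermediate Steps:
M(P, H) = -21 + P (M(P, H) = (-21 + 0) + P = -21 + P)
(M(32/(-24) + 11/31, 29) - 370)*(2666 + 480) = ((-21 + (32/(-24) + 11/31)) - 370)*(2666 + 480) = ((-21 + (32*(-1/24) + 11*(1/31))) - 370)*3146 = ((-21 + (-4/3 + 11/31)) - 370)*3146 = ((-21 - 91/93) - 370)*3146 = (-2044/93 - 370)*3146 = -36454/93*3146 = -114684284/93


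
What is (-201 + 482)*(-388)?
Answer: -109028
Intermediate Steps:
(-201 + 482)*(-388) = 281*(-388) = -109028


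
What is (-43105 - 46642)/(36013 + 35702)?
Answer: -12821/10245 ≈ -1.2514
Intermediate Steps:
(-43105 - 46642)/(36013 + 35702) = -89747/71715 = -89747*1/71715 = -12821/10245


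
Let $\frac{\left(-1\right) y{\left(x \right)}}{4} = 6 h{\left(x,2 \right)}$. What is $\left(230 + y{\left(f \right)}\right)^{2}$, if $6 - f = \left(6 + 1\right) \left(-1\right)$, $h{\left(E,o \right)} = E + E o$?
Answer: $498436$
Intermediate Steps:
$f = 13$ ($f = 6 - \left(6 + 1\right) \left(-1\right) = 6 - 7 \left(-1\right) = 6 - -7 = 6 + 7 = 13$)
$y{\left(x \right)} = - 72 x$ ($y{\left(x \right)} = - 4 \cdot 6 x \left(1 + 2\right) = - 4 \cdot 6 x 3 = - 4 \cdot 6 \cdot 3 x = - 4 \cdot 18 x = - 72 x$)
$\left(230 + y{\left(f \right)}\right)^{2} = \left(230 - 936\right)^{2} = \left(-706\right)^{2} = 498436$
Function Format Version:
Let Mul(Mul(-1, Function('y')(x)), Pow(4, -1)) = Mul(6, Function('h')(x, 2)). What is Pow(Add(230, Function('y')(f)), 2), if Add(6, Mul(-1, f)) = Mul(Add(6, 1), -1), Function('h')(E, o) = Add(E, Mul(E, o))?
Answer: 498436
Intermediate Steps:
f = 13 (f = Add(6, Mul(-1, Mul(Add(6, 1), -1))) = Add(6, Mul(-1, Mul(7, -1))) = Add(6, Mul(-1, -7)) = Add(6, 7) = 13)
Function('y')(x) = Mul(-72, x) (Function('y')(x) = Mul(-4, Mul(6, Mul(x, Add(1, 2)))) = Mul(-4, Mul(6, Mul(x, 3))) = Mul(-4, Mul(6, Mul(3, x))) = Mul(-4, Mul(18, x)) = Mul(-72, x))
Pow(Add(230, Function('y')(f)), 2) = Pow(Add(230, Mul(-72, 13)), 2) = Pow(Add(230, -936), 2) = Pow(-706, 2) = 498436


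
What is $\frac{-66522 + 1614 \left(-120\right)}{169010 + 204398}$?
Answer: $- \frac{130101}{186704} \approx -0.69683$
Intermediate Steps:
$\frac{-66522 + 1614 \left(-120\right)}{169010 + 204398} = \frac{-66522 - 193680}{373408} = \left(-260202\right) \frac{1}{373408} = - \frac{130101}{186704}$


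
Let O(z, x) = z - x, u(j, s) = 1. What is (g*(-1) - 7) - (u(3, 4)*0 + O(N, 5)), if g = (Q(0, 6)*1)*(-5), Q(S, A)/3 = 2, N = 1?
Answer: 27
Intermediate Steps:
Q(S, A) = 6 (Q(S, A) = 3*2 = 6)
g = -30 (g = (6*1)*(-5) = 6*(-5) = -30)
(g*(-1) - 7) - (u(3, 4)*0 + O(N, 5)) = (-30*(-1) - 7) - (1*0 + (1 - 1*5)) = (30 - 7) - (0 + (1 - 5)) = 23 - (0 - 4) = 23 - 1*(-4) = 23 + 4 = 27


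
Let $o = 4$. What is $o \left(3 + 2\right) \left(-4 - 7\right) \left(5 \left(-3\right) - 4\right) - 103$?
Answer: $4077$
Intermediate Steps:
$o \left(3 + 2\right) \left(-4 - 7\right) \left(5 \left(-3\right) - 4\right) - 103 = 4 \left(3 + 2\right) \left(-4 - 7\right) \left(5 \left(-3\right) - 4\right) - 103 = 4 \cdot 5 \left(-4 - 7\right) \left(-15 - 4\right) - 103 = 20 \left(\left(-11\right) \left(-19\right)\right) - 103 = 20 \cdot 209 - 103 = 4180 - 103 = 4077$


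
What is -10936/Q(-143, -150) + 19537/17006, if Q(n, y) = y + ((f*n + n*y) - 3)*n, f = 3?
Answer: 14727201851/12778835586 ≈ 1.1525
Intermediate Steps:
Q(n, y) = y + n*(-3 + 3*n + n*y) (Q(n, y) = y + ((3*n + n*y) - 3)*n = y + (-3 + 3*n + n*y)*n = y + n*(-3 + 3*n + n*y))
-10936/Q(-143, -150) + 19537/17006 = -10936/(-150 - 3*(-143) + 3*(-143)² - 150*(-143)²) + 19537/17006 = -10936/(-150 + 429 + 3*20449 - 150*20449) + 19537*(1/17006) = -10936/(-150 + 429 + 61347 - 3067350) + 19537/17006 = -10936/(-3005724) + 19537/17006 = -10936*(-1/3005724) + 19537/17006 = 2734/751431 + 19537/17006 = 14727201851/12778835586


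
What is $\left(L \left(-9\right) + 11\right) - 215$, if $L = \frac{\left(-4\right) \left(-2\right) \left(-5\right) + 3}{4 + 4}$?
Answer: $- \frac{1299}{8} \approx -162.38$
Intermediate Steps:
$L = - \frac{37}{8}$ ($L = \frac{8 \left(-5\right) + 3}{8} = \left(-40 + 3\right) \frac{1}{8} = \left(-37\right) \frac{1}{8} = - \frac{37}{8} \approx -4.625$)
$\left(L \left(-9\right) + 11\right) - 215 = \left(\left(- \frac{37}{8}\right) \left(-9\right) + 11\right) - 215 = \left(\frac{333}{8} + 11\right) - 215 = \frac{421}{8} - 215 = - \frac{1299}{8}$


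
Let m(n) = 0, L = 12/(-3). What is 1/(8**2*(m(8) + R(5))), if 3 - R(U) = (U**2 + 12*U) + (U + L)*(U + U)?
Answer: -1/5888 ≈ -0.00016984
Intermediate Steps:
L = -4 (L = 12*(-1/3) = -4)
R(U) = 3 - U**2 - 12*U - 2*U*(-4 + U) (R(U) = 3 - ((U**2 + 12*U) + (U - 4)*(U + U)) = 3 - ((U**2 + 12*U) + (-4 + U)*(2*U)) = 3 - ((U**2 + 12*U) + 2*U*(-4 + U)) = 3 - (U**2 + 12*U + 2*U*(-4 + U)) = 3 + (-U**2 - 12*U - 2*U*(-4 + U)) = 3 - U**2 - 12*U - 2*U*(-4 + U))
1/(8**2*(m(8) + R(5))) = 1/(8**2*(0 + (3 - 4*5 - 3*5**2))) = 1/(64*(0 + (3 - 20 - 3*25))) = 1/(64*(0 + (3 - 20 - 75))) = 1/(64*(0 - 92)) = 1/(64*(-92)) = 1/(-5888) = -1/5888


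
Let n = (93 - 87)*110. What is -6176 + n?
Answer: -5516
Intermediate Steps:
n = 660 (n = 6*110 = 660)
-6176 + n = -6176 + 660 = -5516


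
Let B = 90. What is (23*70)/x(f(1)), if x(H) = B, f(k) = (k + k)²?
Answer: 161/9 ≈ 17.889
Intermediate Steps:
f(k) = 4*k² (f(k) = (2*k)² = 4*k²)
x(H) = 90
(23*70)/x(f(1)) = (23*70)/90 = 1610*(1/90) = 161/9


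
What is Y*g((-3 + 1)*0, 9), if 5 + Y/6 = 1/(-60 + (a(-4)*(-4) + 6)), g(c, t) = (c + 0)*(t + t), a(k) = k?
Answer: 0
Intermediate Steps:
g(c, t) = 2*c*t (g(c, t) = c*(2*t) = 2*c*t)
Y = -573/19 (Y = -30 + 6/(-60 + (-4*(-4) + 6)) = -30 + 6/(-60 + (16 + 6)) = -30 + 6/(-60 + 22) = -30 + 6/(-38) = -30 + 6*(-1/38) = -30 - 3/19 = -573/19 ≈ -30.158)
Y*g((-3 + 1)*0, 9) = -1146*(-3 + 1)*0*9/19 = -1146*(-2*0)*9/19 = -1146*0*9/19 = -573/19*0 = 0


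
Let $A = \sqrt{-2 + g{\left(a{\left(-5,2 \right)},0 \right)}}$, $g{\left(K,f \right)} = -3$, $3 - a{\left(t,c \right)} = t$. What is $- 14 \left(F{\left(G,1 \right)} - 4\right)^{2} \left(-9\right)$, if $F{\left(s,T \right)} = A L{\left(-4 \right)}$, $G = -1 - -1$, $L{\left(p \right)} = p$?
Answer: $-8064 + 4032 i \sqrt{5} \approx -8064.0 + 9015.8 i$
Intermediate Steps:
$a{\left(t,c \right)} = 3 - t$
$G = 0$ ($G = -1 + 1 = 0$)
$A = i \sqrt{5}$ ($A = \sqrt{-2 - 3} = \sqrt{-5} = i \sqrt{5} \approx 2.2361 i$)
$F{\left(s,T \right)} = - 4 i \sqrt{5}$ ($F{\left(s,T \right)} = i \sqrt{5} \left(-4\right) = - 4 i \sqrt{5}$)
$- 14 \left(F{\left(G,1 \right)} - 4\right)^{2} \left(-9\right) = - 14 \left(- 4 i \sqrt{5} - 4\right)^{2} \left(-9\right) = - 14 \left(-4 - 4 i \sqrt{5}\right)^{2} \left(-9\right) = 126 \left(-4 - 4 i \sqrt{5}\right)^{2}$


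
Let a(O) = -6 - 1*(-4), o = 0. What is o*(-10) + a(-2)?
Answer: -2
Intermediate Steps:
a(O) = -2 (a(O) = -6 + 4 = -2)
o*(-10) + a(-2) = 0*(-10) - 2 = 0 - 2 = -2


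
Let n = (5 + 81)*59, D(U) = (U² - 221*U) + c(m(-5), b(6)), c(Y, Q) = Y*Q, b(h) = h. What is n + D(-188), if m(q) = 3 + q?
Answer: 81954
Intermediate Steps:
c(Y, Q) = Q*Y
D(U) = -12 + U² - 221*U (D(U) = (U² - 221*U) + 6*(3 - 5) = (U² - 221*U) + 6*(-2) = (U² - 221*U) - 12 = -12 + U² - 221*U)
n = 5074 (n = 86*59 = 5074)
n + D(-188) = 5074 + (-12 + (-188)² - 221*(-188)) = 5074 + (-12 + 35344 + 41548) = 5074 + 76880 = 81954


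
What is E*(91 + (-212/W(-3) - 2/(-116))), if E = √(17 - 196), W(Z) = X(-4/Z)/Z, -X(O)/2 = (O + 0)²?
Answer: -20383*I*√179/232 ≈ -1175.5*I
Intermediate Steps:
X(O) = -2*O² (X(O) = -2*(O + 0)² = -2*O²)
W(Z) = -32/Z³ (W(Z) = (-2*16/Z²)/Z = (-32/Z²)/Z = -32/Z³)
E = I*√179 (E = √(-179) = I*√179 ≈ 13.379*I)
E*(91 + (-212/W(-3) - 2/(-116))) = (I*√179)*(91 + (-212/((-32/(-3)³)) - 2/(-116))) = (I*√179)*(91 + (-212/((-32*(-1/27))) - 2*(-1/116))) = (I*√179)*(91 + (-212/32/27 + 1/58)) = (I*√179)*(91 + (-212*27/32 + 1/58)) = (I*√179)*(91 + (-1431/8 + 1/58)) = (I*√179)*(91 - 41495/232) = (I*√179)*(-20383/232) = -20383*I*√179/232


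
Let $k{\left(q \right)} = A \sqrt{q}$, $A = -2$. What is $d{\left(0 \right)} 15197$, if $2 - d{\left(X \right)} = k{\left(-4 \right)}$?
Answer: $30394 + 60788 i \approx 30394.0 + 60788.0 i$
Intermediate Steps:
$k{\left(q \right)} = - 2 \sqrt{q}$
$d{\left(X \right)} = 2 + 4 i$ ($d{\left(X \right)} = 2 - - 2 \sqrt{-4} = 2 - - 2 \cdot 2 i = 2 - - 4 i = 2 + 4 i$)
$d{\left(0 \right)} 15197 = \left(2 + 4 i\right) 15197 = 30394 + 60788 i$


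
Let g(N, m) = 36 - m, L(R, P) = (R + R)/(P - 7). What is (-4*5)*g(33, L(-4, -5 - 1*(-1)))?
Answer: -7760/11 ≈ -705.45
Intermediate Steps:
L(R, P) = 2*R/(-7 + P) (L(R, P) = (2*R)/(-7 + P) = 2*R/(-7 + P))
(-4*5)*g(33, L(-4, -5 - 1*(-1))) = (-4*5)*(36 - 2*(-4)/(-7 + (-5 - 1*(-1)))) = -20*(36 - 2*(-4)/(-7 + (-5 + 1))) = -20*(36 - 2*(-4)/(-7 - 4)) = -20*(36 - 2*(-4)/(-11)) = -20*(36 - 2*(-4)*(-1)/11) = -20*(36 - 1*8/11) = -20*(36 - 8/11) = -20*388/11 = -7760/11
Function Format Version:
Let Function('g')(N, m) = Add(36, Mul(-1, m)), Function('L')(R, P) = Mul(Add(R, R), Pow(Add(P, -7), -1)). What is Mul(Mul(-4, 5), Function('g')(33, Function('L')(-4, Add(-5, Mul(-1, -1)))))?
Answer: Rational(-7760, 11) ≈ -705.45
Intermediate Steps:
Function('L')(R, P) = Mul(2, R, Pow(Add(-7, P), -1)) (Function('L')(R, P) = Mul(Mul(2, R), Pow(Add(-7, P), -1)) = Mul(2, R, Pow(Add(-7, P), -1)))
Mul(Mul(-4, 5), Function('g')(33, Function('L')(-4, Add(-5, Mul(-1, -1))))) = Mul(Mul(-4, 5), Add(36, Mul(-1, Mul(2, -4, Pow(Add(-7, Add(-5, Mul(-1, -1))), -1))))) = Mul(-20, Add(36, Mul(-1, Mul(2, -4, Pow(Add(-7, Add(-5, 1)), -1))))) = Mul(-20, Add(36, Mul(-1, Mul(2, -4, Pow(Add(-7, -4), -1))))) = Mul(-20, Add(36, Mul(-1, Mul(2, -4, Pow(-11, -1))))) = Mul(-20, Add(36, Mul(-1, Mul(2, -4, Rational(-1, 11))))) = Mul(-20, Add(36, Mul(-1, Rational(8, 11)))) = Mul(-20, Add(36, Rational(-8, 11))) = Mul(-20, Rational(388, 11)) = Rational(-7760, 11)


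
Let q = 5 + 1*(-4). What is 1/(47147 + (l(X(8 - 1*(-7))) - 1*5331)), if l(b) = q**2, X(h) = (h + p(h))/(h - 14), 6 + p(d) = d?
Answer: 1/41817 ≈ 2.3914e-5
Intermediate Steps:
q = 1 (q = 5 - 4 = 1)
p(d) = -6 + d
X(h) = (-6 + 2*h)/(-14 + h) (X(h) = (h + (-6 + h))/(h - 14) = (-6 + 2*h)/(-14 + h))
l(b) = 1 (l(b) = 1**2 = 1)
1/(47147 + (l(X(8 - 1*(-7))) - 1*5331)) = 1/(47147 + (1 - 1*5331)) = 1/(47147 + (1 - 5331)) = 1/(47147 - 5330) = 1/41817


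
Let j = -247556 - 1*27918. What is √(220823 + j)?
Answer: I*√54651 ≈ 233.78*I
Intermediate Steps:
j = -275474 (j = -247556 - 27918 = -275474)
√(220823 + j) = √(220823 - 275474) = √(-54651) = I*√54651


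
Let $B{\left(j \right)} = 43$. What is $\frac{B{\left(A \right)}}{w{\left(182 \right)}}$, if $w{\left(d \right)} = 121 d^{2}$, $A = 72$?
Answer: $\frac{43}{4008004} \approx 1.0729 \cdot 10^{-5}$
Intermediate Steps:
$\frac{B{\left(A \right)}}{w{\left(182 \right)}} = \frac{43}{121 \cdot 182^{2}} = \frac{43}{121 \cdot 33124} = \frac{43}{4008004}$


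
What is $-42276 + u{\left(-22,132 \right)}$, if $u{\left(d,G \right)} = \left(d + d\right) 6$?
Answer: $-42540$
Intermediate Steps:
$u{\left(d,G \right)} = 12 d$ ($u{\left(d,G \right)} = 2 d 6 = 12 d$)
$-42276 + u{\left(-22,132 \right)} = -42276 + 12 \left(-22\right) = -42276 - 264 = -42540$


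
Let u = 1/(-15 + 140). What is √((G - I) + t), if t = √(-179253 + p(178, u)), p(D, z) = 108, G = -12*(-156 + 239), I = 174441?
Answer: √(-175437 + 3*I*√19905) ≈ 0.5052 + 418.85*I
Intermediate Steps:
G = -996 (G = -12*83 = -996)
u = 1/125 ≈ 0.0080000
t = 3*I*√19905 (t = √(-179253 + 108) = √(-179145) = 3*I*√19905 ≈ 423.26*I)
√((G - I) + t) = √((-996 - 1*174441) + 3*I*√19905) = √((-996 - 174441) + 3*I*√19905) = √(-175437 + 3*I*√19905)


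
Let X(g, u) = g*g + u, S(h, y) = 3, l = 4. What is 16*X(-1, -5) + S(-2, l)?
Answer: -61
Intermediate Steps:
X(g, u) = u + g² (X(g, u) = g² + u = u + g²)
16*X(-1, -5) + S(-2, l) = 16*(-5 + (-1)²) + 3 = 16*(-5 + 1) + 3 = 16*(-4) + 3 = -64 + 3 = -61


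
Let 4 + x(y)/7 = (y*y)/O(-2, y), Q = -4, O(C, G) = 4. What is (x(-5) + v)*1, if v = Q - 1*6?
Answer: 23/4 ≈ 5.7500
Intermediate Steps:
v = -10 (v = -4 - 1*6 = -4 - 6 = -10)
x(y) = -28 + 7*y²/4 (x(y) = -28 + 7*((y*y)/4) = -28 + 7*(y²*(¼)) = -28 + 7*(y²/4) = -28 + 7*y²/4)
(x(-5) + v)*1 = ((-28 + (7/4)*(-5)²) - 10)*1 = ((-28 + (7/4)*25) - 10)*1 = ((-28 + 175/4) - 10)*1 = (63/4 - 10)*1 = (23/4)*1 = 23/4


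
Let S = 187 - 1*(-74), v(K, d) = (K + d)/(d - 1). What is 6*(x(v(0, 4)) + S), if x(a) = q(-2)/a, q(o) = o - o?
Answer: 1566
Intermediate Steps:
v(K, d) = (K + d)/(-1 + d)
q(o) = 0
x(a) = 0 (x(a) = 0/a = 0)
S = 261 (S = 187 + 74 = 261)
6*(x(v(0, 4)) + S) = 6*(0 + 261) = 6*261 = 1566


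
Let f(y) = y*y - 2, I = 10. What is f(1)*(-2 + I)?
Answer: -8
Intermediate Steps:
f(y) = -2 + y² (f(y) = y² - 2 = -2 + y²)
f(1)*(-2 + I) = (-2 + 1²)*(-2 + 10) = (-2 + 1)*8 = -1*8 = -8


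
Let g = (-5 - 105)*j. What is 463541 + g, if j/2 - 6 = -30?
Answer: 468821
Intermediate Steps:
j = -48 (j = 12 + 2*(-30) = 12 - 60 = -48)
g = 5280 (g = (-5 - 105)*(-48) = -110*(-48) = 5280)
463541 + g = 463541 + 5280 = 468821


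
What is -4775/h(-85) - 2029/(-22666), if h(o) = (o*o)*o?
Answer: 54171591/556790290 ≈ 0.097293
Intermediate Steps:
h(o) = o³ (h(o) = o²*o = o³)
-4775/h(-85) - 2029/(-22666) = -4775/((-85)³) - 2029/(-22666) = -4775/(-614125) - 2029*(-1/22666) = -4775*(-1/614125) + 2029/22666 = 191/24565 + 2029/22666 = 54171591/556790290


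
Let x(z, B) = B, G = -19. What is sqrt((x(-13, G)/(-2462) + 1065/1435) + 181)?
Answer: sqrt(90743184821562)/706594 ≈ 13.481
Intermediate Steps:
sqrt((x(-13, G)/(-2462) + 1065/1435) + 181) = sqrt((-19/(-2462) + 1065/1435) + 181) = sqrt((-19*(-1/2462) + 1065*(1/1435)) + 181) = sqrt((19/2462 + 213/287) + 181) = sqrt(529859/706594 + 181) = sqrt(128423373/706594) = sqrt(90743184821562)/706594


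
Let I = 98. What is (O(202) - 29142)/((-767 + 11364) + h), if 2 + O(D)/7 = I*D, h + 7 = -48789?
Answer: -36472/12733 ≈ -2.8644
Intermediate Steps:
h = -48796 (h = -7 - 48789 = -48796)
O(D) = -14 + 686*D (O(D) = -14 + 7*(98*D) = -14 + 686*D)
(O(202) - 29142)/((-767 + 11364) + h) = ((-14 + 686*202) - 29142)/((-767 + 11364) - 48796) = ((-14 + 138572) - 29142)/(10597 - 48796) = (138558 - 29142)/(-38199) = 109416*(-1/38199) = -36472/12733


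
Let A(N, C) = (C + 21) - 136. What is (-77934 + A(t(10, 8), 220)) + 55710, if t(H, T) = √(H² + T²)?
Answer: -22119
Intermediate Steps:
A(N, C) = -115 + C (A(N, C) = (21 + C) - 136 = -115 + C)
(-77934 + A(t(10, 8), 220)) + 55710 = (-77934 + (-115 + 220)) + 55710 = (-77934 + 105) + 55710 = -77829 + 55710 = -22119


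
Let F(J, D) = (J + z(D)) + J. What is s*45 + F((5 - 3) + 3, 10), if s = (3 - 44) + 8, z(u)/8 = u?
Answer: -1395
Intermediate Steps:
z(u) = 8*u
s = -33 (s = -41 + 8 = -33)
F(J, D) = 2*J + 8*D (F(J, D) = (J + 8*D) + J = 2*J + 8*D)
s*45 + F((5 - 3) + 3, 10) = -33*45 + (2*((5 - 3) + 3) + 8*10) = -1485 + (2*(2 + 3) + 80) = -1485 + (2*5 + 80) = -1485 + (10 + 80) = -1485 + 90 = -1395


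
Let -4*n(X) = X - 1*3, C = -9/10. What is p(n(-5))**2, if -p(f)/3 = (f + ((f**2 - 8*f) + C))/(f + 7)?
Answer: 11881/900 ≈ 13.201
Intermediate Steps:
C = -9/10 (C = -9*1/10 = -9/10 ≈ -0.90000)
n(X) = 3/4 - X/4 (n(X) = -(X - 1*3)/4 = -(X - 3)/4 = -(-3 + X)/4 = 3/4 - X/4)
p(f) = -3*(-9/10 + f**2 - 7*f)/(7 + f) (p(f) = -3*(f + ((f**2 - 8*f) - 9/10))/(f + 7) = -3*(f + (-9/10 + f**2 - 8*f))/(7 + f) = -3*(-9/10 + f**2 - 7*f)/(7 + f))
p(n(-5))**2 = (3*(9 - 10*(3/4 - 1/4*(-5))**2 + 70*(3/4 - 1/4*(-5)))/(10*(7 + (3/4 - 1/4*(-5)))))**2 = (3*(9 - 10*(3/4 + 5/4)**2 + 70*(3/4 + 5/4))/(10*(7 + (3/4 + 5/4))))**2 = (3*(9 - 10*2**2 + 70*2)/(10*(7 + 2)))**2 = ((3/10)*(9 - 10*4 + 140)/9)**2 = ((3/10)*(1/9)*(9 - 40 + 140))**2 = ((3/10)*(1/9)*109)**2 = (109/30)**2 = 11881/900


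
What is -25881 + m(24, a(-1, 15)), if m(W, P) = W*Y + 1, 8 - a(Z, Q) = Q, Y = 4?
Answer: -25784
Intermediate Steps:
a(Z, Q) = 8 - Q
m(W, P) = 1 + 4*W (m(W, P) = W*4 + 1 = 4*W + 1 = 1 + 4*W)
-25881 + m(24, a(-1, 15)) = -25881 + (1 + 4*24) = -25881 + (1 + 96) = -25881 + 97 = -25784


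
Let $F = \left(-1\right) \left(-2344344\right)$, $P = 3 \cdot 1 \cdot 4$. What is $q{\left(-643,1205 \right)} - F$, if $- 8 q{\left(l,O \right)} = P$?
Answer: $- \frac{4688691}{2} \approx -2.3443 \cdot 10^{6}$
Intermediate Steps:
$P = 12$ ($P = 3 \cdot 4 = 12$)
$q{\left(l,O \right)} = - \frac{3}{2}$ ($q{\left(l,O \right)} = \left(- \frac{1}{8}\right) 12 = - \frac{3}{2}$)
$F = 2344344$
$q{\left(-643,1205 \right)} - F = - \frac{3}{2} - 2344344 = - \frac{4688691}{2}$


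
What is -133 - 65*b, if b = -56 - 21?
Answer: 4872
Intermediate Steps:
b = -77
-133 - 65*b = -133 - 65*(-77) = -133 + 5005 = 4872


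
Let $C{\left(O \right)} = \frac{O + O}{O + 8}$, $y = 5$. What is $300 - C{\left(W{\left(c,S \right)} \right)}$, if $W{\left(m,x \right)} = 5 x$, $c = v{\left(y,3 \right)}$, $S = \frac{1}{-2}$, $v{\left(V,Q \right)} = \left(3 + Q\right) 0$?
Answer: $\frac{3310}{11} \approx 300.91$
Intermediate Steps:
$v{\left(V,Q \right)} = 0$
$S = - \frac{1}{2} \approx -0.5$
$c = 0$
$C{\left(O \right)} = \frac{2 O}{8 + O}$
$300 - C{\left(W{\left(c,S \right)} \right)} = 300 - \frac{2 \cdot 5 \left(- \frac{1}{2}\right)}{8 + 5 \left(- \frac{1}{2}\right)} = 300 - 2 \left(- \frac{5}{2}\right) \frac{1}{8 - \frac{5}{2}} = 300 - 2 \left(- \frac{5}{2}\right) \frac{1}{\frac{11}{2}} = 300 - 2 \left(- \frac{5}{2}\right) \frac{2}{11} = 300 - - \frac{10}{11} = 300 + \frac{10}{11} = \frac{3310}{11}$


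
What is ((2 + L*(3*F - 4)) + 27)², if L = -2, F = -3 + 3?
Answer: 1369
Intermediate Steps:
F = 0
((2 + L*(3*F - 4)) + 27)² = ((2 - 2*(3*0 - 4)) + 27)² = ((2 - 2*(0 - 4)) + 27)² = ((2 - 2*(-4)) + 27)² = ((2 + 8) + 27)² = (10 + 27)² = 37² = 1369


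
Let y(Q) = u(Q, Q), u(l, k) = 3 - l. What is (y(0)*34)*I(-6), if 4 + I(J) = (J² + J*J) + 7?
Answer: 7650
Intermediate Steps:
I(J) = 3 + 2*J² (I(J) = -4 + ((J² + J*J) + 7) = -4 + ((J² + J²) + 7) = -4 + (2*J² + 7) = -4 + (7 + 2*J²) = 3 + 2*J²)
y(Q) = 3 - Q
(y(0)*34)*I(-6) = ((3 - 1*0)*34)*(3 + 2*(-6)²) = ((3 + 0)*34)*(3 + 2*36) = (3*34)*(3 + 72) = 102*75 = 7650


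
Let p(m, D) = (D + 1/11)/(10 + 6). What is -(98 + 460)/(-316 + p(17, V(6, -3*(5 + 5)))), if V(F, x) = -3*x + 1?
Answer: 49104/27307 ≈ 1.7982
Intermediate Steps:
V(F, x) = 1 - 3*x
p(m, D) = 1/176 + D/16 (p(m, D) = (D + 1/11)/16 = (1/11 + D)*(1/16) = 1/176 + D/16)
-(98 + 460)/(-316 + p(17, V(6, -3*(5 + 5)))) = -(98 + 460)/(-316 + (1/176 + (1 - (-9)*(5 + 5))/16)) = -558/(-316 + (1/176 + (1 - (-9)*10)/16)) = -558/(-316 + (1/176 + (1 - 3*(-30))/16)) = -558/(-316 + (1/176 + (1 + 90)/16)) = -558/(-316 + (1/176 + (1/16)*91)) = -558/(-316 + (1/176 + 91/16)) = -558/(-316 + 501/88) = -558/(-27307/88) = -558*(-88)/27307 = -1*(-49104/27307) = 49104/27307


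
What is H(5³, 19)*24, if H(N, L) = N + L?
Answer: 3456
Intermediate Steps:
H(N, L) = L + N
H(5³, 19)*24 = (19 + 5³)*24 = (19 + 125)*24 = 144*24 = 3456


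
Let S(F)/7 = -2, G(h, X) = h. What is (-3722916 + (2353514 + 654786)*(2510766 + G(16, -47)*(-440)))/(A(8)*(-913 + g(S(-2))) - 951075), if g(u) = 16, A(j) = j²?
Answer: -1075993600412/144069 ≈ -7.4686e+6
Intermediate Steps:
S(F) = -14 (S(F) = 7*(-2) = -14)
(-3722916 + (2353514 + 654786)*(2510766 + G(16, -47)*(-440)))/(A(8)*(-913 + g(S(-2))) - 951075) = (-3722916 + (2353514 + 654786)*(2510766 + 16*(-440)))/(8²*(-913 + 16) - 951075) = (-3722916 + 3008300*(2510766 - 7040))/(64*(-897) - 951075) = (-3722916 + 3008300*2503726)/(-57408 - 951075) = (-3722916 + 7531958925800)/(-1008483) = 7531955202884*(-1/1008483) = -1075993600412/144069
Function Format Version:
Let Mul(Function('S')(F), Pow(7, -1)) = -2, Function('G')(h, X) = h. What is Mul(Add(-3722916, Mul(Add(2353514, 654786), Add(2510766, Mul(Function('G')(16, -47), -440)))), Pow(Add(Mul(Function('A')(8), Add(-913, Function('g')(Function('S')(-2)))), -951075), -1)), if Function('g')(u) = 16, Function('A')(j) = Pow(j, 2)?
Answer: Rational(-1075993600412, 144069) ≈ -7.4686e+6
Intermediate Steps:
Function('S')(F) = -14 (Function('S')(F) = Mul(7, -2) = -14)
Mul(Add(-3722916, Mul(Add(2353514, 654786), Add(2510766, Mul(Function('G')(16, -47), -440)))), Pow(Add(Mul(Function('A')(8), Add(-913, Function('g')(Function('S')(-2)))), -951075), -1)) = Mul(Add(-3722916, Mul(Add(2353514, 654786), Add(2510766, Mul(16, -440)))), Pow(Add(Mul(Pow(8, 2), Add(-913, 16)), -951075), -1)) = Mul(Add(-3722916, Mul(3008300, Add(2510766, -7040))), Pow(Add(Mul(64, -897), -951075), -1)) = Mul(Add(-3722916, Mul(3008300, 2503726)), Pow(Add(-57408, -951075), -1)) = Mul(Add(-3722916, 7531958925800), Pow(-1008483, -1)) = Mul(7531955202884, Rational(-1, 1008483)) = Rational(-1075993600412, 144069)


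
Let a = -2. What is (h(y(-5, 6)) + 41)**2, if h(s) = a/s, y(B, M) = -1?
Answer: 1849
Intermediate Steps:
h(s) = -2/s
(h(y(-5, 6)) + 41)**2 = (-2/(-1) + 41)**2 = (-2*(-1) + 41)**2 = (2 + 41)**2 = 43**2 = 1849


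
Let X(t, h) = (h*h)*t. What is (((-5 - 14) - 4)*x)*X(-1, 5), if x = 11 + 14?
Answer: 14375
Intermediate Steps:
X(t, h) = t*h² (X(t, h) = h²*t = t*h²)
x = 25
(((-5 - 14) - 4)*x)*X(-1, 5) = (((-5 - 14) - 4)*25)*(-1*5²) = ((-19 - 4)*25)*(-1*25) = -23*25*(-25) = -575*(-25) = 14375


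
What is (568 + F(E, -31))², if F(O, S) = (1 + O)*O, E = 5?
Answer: 357604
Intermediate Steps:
F(O, S) = O*(1 + O)
(568 + F(E, -31))² = (568 + 5*(1 + 5))² = (568 + 5*6)² = (568 + 30)² = 598² = 357604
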